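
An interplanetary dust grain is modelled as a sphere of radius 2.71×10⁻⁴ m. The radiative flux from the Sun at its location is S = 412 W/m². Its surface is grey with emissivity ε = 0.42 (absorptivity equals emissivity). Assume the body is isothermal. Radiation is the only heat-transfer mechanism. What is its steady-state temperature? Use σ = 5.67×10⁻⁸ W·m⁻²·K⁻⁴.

T ≈ 206 K

At equilibrium, absorbed power = emitted power.
Absorbing cross-section = πr² = 2.307×10⁻⁷ m²; emitting surface = 4πr² = 9.229×10⁻⁷ m² (ratio 4).
εS·A_cross = εσ·A_surf·T⁴  ⇒  T⁴ = S/(4σ)   (ε cancels).
T⁴ = 412/(4·5.67×10⁻⁸) = 1.817×10⁹ K⁴.
T = (1.817×10⁹)^(1/4).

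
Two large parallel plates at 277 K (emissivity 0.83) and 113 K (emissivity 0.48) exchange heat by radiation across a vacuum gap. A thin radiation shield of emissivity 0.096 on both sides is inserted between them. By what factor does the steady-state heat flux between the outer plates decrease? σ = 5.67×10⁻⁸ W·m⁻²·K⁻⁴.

factor ≈ 9.67

Without shield: q₀ = σΔ(T⁴)/(1/ε₁+1/ε₂−1) with denominator 2.288.
With shield the two gaps are in series; the resistances add: (1/ε₁+1/ε_s−1)+(1/ε_s+1/ε₂−1) = 10.62+11.50 = 22.12.
Heat-flux ratio q₀/q = 22.12/2.288.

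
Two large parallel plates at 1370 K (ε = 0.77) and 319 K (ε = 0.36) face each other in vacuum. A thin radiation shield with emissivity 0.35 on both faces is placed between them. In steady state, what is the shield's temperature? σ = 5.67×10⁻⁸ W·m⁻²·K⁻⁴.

T_s ≈ 1200 K

In steady state the net flux on the hot side equals that on the cold side.
σ(T₁⁴−T_s⁴)/D₁ = σ(T_s⁴−T₂⁴)/D₂, with D₁ = 1/ε₁+1/ε_s−1 = 3.156, D₂ = 1/ε_s+1/ε₂−1 = 4.635.
Solve for T_s⁴: T_s⁴ = (D₂·T₁⁴ + D₁·T₂⁴)/(D₁+D₂) = 2.100×10¹² K⁴.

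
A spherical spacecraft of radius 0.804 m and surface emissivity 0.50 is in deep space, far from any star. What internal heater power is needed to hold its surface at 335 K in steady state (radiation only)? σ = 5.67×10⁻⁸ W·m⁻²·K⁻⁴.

P ≈ 2900 W

P = εσ·4πr²·T⁴.
4πr² = 8.123 m²; T⁴ = 1.259×10¹⁰ K⁴.
P = 0.50·5.67×10⁻⁸·8.123·1.259×10¹⁰.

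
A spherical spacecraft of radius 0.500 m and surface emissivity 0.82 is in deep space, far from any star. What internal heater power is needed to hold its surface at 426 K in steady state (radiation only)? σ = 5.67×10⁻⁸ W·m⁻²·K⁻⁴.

P = εσ·4πr²·T⁴.
4πr² = 3.142 m²; T⁴ = 3.293×10¹⁰ K⁴.
P = 0.82·5.67×10⁻⁸·3.142·3.293×10¹⁰.

P ≈ 4810 W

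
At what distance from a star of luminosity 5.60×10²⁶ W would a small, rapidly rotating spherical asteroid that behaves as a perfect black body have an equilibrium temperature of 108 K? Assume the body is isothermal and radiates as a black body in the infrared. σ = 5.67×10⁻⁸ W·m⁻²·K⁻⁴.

d ≈ 1.20×10¹² m

For an isothermal black-emitting sphere, (1−a)S·πr² = σ·4πr²·T⁴ ⇒ S = 4σT⁴/(1−a).
S = 4·5.67×10⁻⁸·(108)⁴/1.00 = 30.86 W/m².
Flux falls as S = L/(4πd²), so d = √(L/(4πS)) = √(5.60×10²⁶/(4π·30.86)).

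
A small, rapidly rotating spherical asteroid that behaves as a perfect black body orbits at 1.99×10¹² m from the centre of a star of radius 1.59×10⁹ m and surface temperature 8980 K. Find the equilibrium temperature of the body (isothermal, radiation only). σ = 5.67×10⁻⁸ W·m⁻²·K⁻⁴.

T ≈ 179 K

The star's surface emits σT_*⁴; at distance d the flux is S = σT_*⁴(R_*/d)².
S = 5.67×10⁻⁸·(8980)⁴·(1.59×10⁹/1.99×10¹²)² = 235.4 W/m².
For an isothermal sphere T⁴ = (1−a)S/(4σ) = 1.038×10⁹ K⁴.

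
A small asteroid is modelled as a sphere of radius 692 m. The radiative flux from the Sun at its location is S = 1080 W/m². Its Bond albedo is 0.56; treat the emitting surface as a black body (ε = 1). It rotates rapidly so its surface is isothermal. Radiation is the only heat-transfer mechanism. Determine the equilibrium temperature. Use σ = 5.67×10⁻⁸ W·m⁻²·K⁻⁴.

T ≈ 214 K

At equilibrium, absorbed power = emitted power.
Absorbing cross-section = πr² = 1.504×10⁶ m²; emitting surface = 4πr² = 6.018×10⁶ m² (ratio 4).
(1−a)S·A_cross = εσ·A_surf·T⁴  ⇒  T⁴ = (1−a)S/(4σ).
T⁴ = 0.440·1080/(4·5.67×10⁻⁸) = 2.095×10⁹ K⁴.
T = (2.095×10⁹)^(1/4).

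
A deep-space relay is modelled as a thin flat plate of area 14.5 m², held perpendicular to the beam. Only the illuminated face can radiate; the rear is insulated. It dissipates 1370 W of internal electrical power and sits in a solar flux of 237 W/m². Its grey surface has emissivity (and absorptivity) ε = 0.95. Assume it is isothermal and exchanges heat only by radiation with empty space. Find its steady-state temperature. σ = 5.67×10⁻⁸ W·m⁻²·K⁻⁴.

At steady state, absorbed solar power + internal power = radiated power.
Absorbed: α·S·A_cross = 0.95·237·14.50 = 3265 W (cross-section A).
Total input = 3265 + 1370 = 4635 W.
Radiated: εσ·A_surf·T⁴ with A_surf = A = 14.50 m².
T⁴ = 4635/(0.95·5.67×10⁻⁸·14.50) = 5.934×10⁹ K⁴.

T ≈ 278 K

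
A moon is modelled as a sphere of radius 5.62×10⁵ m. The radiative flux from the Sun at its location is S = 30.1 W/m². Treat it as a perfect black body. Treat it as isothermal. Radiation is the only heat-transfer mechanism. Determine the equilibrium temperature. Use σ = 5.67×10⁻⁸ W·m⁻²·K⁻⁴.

T ≈ 107 K

At equilibrium, absorbed power = emitted power.
Absorbing cross-section = πr² = 9.923×10¹¹ m²; emitting surface = 4πr² = 3.969×10¹² m² (ratio 4).
S·A_cross = εσ·A_surf·T⁴  ⇒  T⁴ = S/(4σ).
T⁴ = 1.00·30.1/(4·5.67×10⁻⁸) = 1.327×10⁸ K⁴.
T = (1.327×10⁸)^(1/4).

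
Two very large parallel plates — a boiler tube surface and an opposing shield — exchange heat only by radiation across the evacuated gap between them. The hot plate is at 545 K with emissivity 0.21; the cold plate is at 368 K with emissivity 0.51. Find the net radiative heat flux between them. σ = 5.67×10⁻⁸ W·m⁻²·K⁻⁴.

For two infinite grey parallel plates, q = σ(T₁⁴ − T₂⁴)/(1/ε₁ + 1/ε₂ − 1).
T₁⁴ − T₂⁴ = 8.822×10¹⁰ − 1.834×10¹⁰ = 6.988×10¹⁰ K⁴.
1/ε₁ + 1/ε₂ − 1 = 4.762 + 1.961 − 1 = 5.723.
q = 5.67×10⁻⁸ × 6.988×10¹⁰ / 5.723.

q ≈ 692 W/m²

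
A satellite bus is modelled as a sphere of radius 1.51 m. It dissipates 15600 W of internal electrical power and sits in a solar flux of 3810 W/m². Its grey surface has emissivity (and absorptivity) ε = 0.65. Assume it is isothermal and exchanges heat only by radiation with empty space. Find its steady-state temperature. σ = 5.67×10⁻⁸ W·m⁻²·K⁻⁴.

T ≈ 422 K

At steady state, absorbed solar power + internal power = radiated power.
Absorbed: α·S·A_cross = 0.65·3810·7.163 = 17740 W (cross-section πr²).
Total input = 17740 + 15600 = 33340 W.
Radiated: εσ·A_surf·T⁴ with A_surf = 4πr² = 28.65 m².
T⁴ = 33340/(0.65·5.67×10⁻⁸·28.65) = 3.157×10¹⁰ K⁴.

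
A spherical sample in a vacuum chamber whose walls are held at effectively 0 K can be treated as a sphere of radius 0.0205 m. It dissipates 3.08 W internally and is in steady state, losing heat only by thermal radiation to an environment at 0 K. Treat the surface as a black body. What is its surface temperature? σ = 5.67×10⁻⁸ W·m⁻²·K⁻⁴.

Steady state: internal power = radiated power, P = εσA T⁴.
Radiating area A = 4πr² = 0.005281 m².
T⁴ = P/(εσA) = 3.08/(1.0·5.67×10⁻⁸·0.005281) = 1.029×10¹⁰ K⁴.
T = (1.029×10¹⁰)^(1/4).

T ≈ 318 K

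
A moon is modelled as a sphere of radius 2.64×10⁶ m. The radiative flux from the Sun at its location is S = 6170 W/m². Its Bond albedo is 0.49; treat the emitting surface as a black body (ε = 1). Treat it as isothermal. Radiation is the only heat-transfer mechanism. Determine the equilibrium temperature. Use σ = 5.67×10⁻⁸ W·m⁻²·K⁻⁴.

At equilibrium, absorbed power = emitted power.
Absorbing cross-section = πr² = 2.190×10¹³ m²; emitting surface = 4πr² = 8.758×10¹³ m² (ratio 4).
(1−a)S·A_cross = εσ·A_surf·T⁴  ⇒  T⁴ = (1−a)S/(4σ).
T⁴ = 0.510·6170/(4·5.67×10⁻⁸) = 1.387×10¹⁰ K⁴.
T = (1.387×10¹⁰)^(1/4).

T ≈ 343 K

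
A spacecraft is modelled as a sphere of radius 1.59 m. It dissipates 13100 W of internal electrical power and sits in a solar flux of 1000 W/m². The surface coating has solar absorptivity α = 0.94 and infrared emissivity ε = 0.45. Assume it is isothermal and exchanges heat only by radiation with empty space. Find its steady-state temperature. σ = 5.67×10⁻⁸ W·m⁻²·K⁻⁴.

T ≈ 399 K

At steady state, absorbed solar power + internal power = radiated power.
Absorbed: α·S·A_cross = 0.94·1000·7.942 = 7466 W (cross-section πr²).
Total input = 7466 + 13100 = 20570 W.
Radiated: εσ·A_surf·T⁴ with A_surf = 4πr² = 31.77 m².
T⁴ = 20570/(0.45·5.67×10⁻⁸·31.77) = 2.537×10¹⁰ K⁴.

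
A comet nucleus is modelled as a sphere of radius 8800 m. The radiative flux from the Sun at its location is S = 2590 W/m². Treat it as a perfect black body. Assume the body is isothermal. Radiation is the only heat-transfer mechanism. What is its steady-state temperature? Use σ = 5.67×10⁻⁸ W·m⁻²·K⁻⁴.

At equilibrium, absorbed power = emitted power.
Absorbing cross-section = πr² = 2.433×10⁸ m²; emitting surface = 4πr² = 9.731×10⁸ m² (ratio 4).
S·A_cross = εσ·A_surf·T⁴  ⇒  T⁴ = S/(4σ).
T⁴ = 1.00·2590/(4·5.67×10⁻⁸) = 1.142×10¹⁰ K⁴.
T = (1.142×10¹⁰)^(1/4).

T ≈ 327 K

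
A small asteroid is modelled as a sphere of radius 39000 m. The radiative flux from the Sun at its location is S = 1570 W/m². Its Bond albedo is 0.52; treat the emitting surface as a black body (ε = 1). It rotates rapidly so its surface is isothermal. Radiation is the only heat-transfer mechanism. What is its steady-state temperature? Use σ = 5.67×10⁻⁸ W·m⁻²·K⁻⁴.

T ≈ 240 K

At equilibrium, absorbed power = emitted power.
Absorbing cross-section = πr² = 4.778×10⁹ m²; emitting surface = 4πr² = 1.911×10¹⁰ m² (ratio 4).
(1−a)S·A_cross = εσ·A_surf·T⁴  ⇒  T⁴ = (1−a)S/(4σ).
T⁴ = 0.480·1570/(4·5.67×10⁻⁸) = 3.323×10⁹ K⁴.
T = (3.323×10⁹)^(1/4).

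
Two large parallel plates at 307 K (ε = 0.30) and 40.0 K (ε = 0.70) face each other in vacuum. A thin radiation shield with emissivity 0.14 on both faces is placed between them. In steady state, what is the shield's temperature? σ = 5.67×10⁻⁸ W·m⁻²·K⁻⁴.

In steady state the net flux on the hot side equals that on the cold side.
σ(T₁⁴−T_s⁴)/D₁ = σ(T_s⁴−T₂⁴)/D₂, with D₁ = 1/ε₁+1/ε_s−1 = 9.476, D₂ = 1/ε_s+1/ε₂−1 = 7.571.
Solve for T_s⁴: T_s⁴ = (D₂·T₁⁴ + D₁·T₂⁴)/(D₁+D₂) = 3.947×10⁹ K⁴.

T_s ≈ 251 K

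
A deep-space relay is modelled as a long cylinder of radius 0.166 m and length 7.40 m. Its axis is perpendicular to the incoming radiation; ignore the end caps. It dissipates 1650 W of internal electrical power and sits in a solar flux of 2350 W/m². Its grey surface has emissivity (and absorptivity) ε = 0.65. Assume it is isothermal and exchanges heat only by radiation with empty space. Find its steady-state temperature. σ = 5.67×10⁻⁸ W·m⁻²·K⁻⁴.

At steady state, absorbed solar power + internal power = radiated power.
Absorbed: α·S·A_cross = 0.65·2350·2.457 = 3753 W (cross-section 2rL).
Total input = 3753 + 1650 = 5403 W.
Radiated: εσ·A_surf·T⁴ with A_surf = 2πrL = 7.718 m².
T⁴ = 5403/(0.65·5.67×10⁻⁸·7.718) = 1.899×10¹⁰ K⁴.

T ≈ 371 K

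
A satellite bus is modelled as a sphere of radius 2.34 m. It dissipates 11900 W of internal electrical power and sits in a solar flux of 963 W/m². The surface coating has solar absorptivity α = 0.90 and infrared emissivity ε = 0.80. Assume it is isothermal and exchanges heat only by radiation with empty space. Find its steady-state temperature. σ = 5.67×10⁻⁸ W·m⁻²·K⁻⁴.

At steady state, absorbed solar power + internal power = radiated power.
Absorbed: α·S·A_cross = 0.90·963·17.20 = 14910 W (cross-section πr²).
Total input = 14910 + 11900 = 26810 W.
Radiated: εσ·A_surf·T⁴ with A_surf = 4πr² = 68.81 m².
T⁴ = 26810/(0.80·5.67×10⁻⁸·68.81) = 8.589×10⁹ K⁴.

T ≈ 304 K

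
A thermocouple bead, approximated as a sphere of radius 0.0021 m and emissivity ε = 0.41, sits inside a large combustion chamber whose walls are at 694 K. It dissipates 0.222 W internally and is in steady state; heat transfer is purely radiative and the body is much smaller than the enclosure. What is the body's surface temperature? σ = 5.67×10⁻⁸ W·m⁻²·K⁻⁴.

For a small grey body in a large enclosure, net radiated power = εσA(T⁴ − T_w⁴).
Steady state: P = εσA(T⁴ − T_w⁴) with A = 4πr² = 5.542×10⁻⁵ m².
T⁴ = P/(εσA) + T_w⁴ = 0.222/(0.41·5.67×10⁻⁸·5.542×10⁻⁵) + (694)⁴
    = 1.723×10¹¹ + 2.320×10¹¹ = 4.043×10¹¹ K⁴.

T ≈ 797 K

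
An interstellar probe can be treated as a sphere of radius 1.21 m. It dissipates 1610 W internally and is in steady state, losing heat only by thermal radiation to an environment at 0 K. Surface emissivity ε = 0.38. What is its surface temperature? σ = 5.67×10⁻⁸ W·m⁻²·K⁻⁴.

T ≈ 252 K

Steady state: internal power = radiated power, P = εσA T⁴.
Radiating area A = 4πr² = 18.40 m².
T⁴ = P/(εσA) = 1610/(0.38·5.67×10⁻⁸·18.40) = 4.061×10⁹ K⁴.
T = (4.061×10⁹)^(1/4).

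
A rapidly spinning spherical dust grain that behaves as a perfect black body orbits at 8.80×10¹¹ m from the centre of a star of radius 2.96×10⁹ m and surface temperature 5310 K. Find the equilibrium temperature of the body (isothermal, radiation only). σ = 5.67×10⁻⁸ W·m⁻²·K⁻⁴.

The star's surface emits σT_*⁴; at distance d the flux is S = σT_*⁴(R_*/d)².
S = 5.67×10⁻⁸·(5310)⁴·(2.96×10⁹/8.80×10¹¹)² = 510.0 W/m².
For an isothermal sphere T⁴ = (1−a)S/(4σ) = 2.249×10⁹ K⁴.

T ≈ 218 K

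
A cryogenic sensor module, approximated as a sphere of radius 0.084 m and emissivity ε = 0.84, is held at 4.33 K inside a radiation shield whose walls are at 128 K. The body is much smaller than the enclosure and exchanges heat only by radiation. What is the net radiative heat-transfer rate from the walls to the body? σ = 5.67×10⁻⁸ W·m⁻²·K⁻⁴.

P_net ≈ 1.13 W

For a small grey body in a large enclosure: P_net = εσA(T_body⁴ − T_wall⁴).
A = 4πr² = 0.08867 m²; T_body⁴ − T_wall⁴ = 351.5 − 2.684×10⁸ = -2.684×10⁸ K⁴.
|P_net| = 0.84·5.67×10⁻⁸·0.08867·2.684×10⁸.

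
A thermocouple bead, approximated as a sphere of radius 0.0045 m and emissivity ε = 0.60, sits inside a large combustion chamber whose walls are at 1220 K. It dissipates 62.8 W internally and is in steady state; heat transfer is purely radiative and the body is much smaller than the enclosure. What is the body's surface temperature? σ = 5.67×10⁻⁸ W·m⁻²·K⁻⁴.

For a small grey body in a large enclosure, net radiated power = εσA(T⁴ − T_w⁴).
Steady state: P = εσA(T⁴ − T_w⁴) with A = 4πr² = 2.545×10⁻⁴ m².
T⁴ = P/(εσA) + T_w⁴ = 62.8/(0.60·5.67×10⁻⁸·2.545×10⁻⁴) + (1220)⁴
    = 7.254×10¹² + 2.215×10¹² = 9.470×10¹² K⁴.

T ≈ 1750 K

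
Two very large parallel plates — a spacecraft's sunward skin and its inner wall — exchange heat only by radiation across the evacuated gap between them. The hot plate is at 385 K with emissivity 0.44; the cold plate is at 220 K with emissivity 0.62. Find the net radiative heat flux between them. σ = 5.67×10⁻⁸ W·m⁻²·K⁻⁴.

q ≈ 386 W/m²

For two infinite grey parallel plates, q = σ(T₁⁴ − T₂⁴)/(1/ε₁ + 1/ε₂ − 1).
T₁⁴ − T₂⁴ = 2.197×10¹⁰ − 2.343×10⁹ = 1.963×10¹⁰ K⁴.
1/ε₁ + 1/ε₂ − 1 = 2.273 + 1.613 − 1 = 2.886.
q = 5.67×10⁻⁸ × 1.963×10¹⁰ / 2.886.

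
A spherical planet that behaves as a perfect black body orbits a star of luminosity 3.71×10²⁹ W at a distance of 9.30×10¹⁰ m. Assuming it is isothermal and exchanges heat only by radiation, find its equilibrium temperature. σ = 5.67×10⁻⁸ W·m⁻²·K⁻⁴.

First find the stellar flux at distance d: S = L/(4πd²) = 3.71×10²⁹/(4π·(9.30×10¹⁰)²) = 3.413×10⁶ W/m².
For an isothermal sphere, absorbed (1−a)S·πr² = emitted σ·4πr²·T⁴, so T⁴ = (1−a)S/(4σ).
T⁴ = 1.00·3.413×10⁶/(4·5.67×10⁻⁸) = 1.505×10¹³ K⁴.

T ≈ 1970 K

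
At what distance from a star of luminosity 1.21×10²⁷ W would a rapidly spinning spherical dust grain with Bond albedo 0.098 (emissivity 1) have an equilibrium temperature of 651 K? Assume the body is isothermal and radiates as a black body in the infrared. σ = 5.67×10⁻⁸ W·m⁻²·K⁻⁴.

d ≈ 4.62×10¹⁰ m

For an isothermal black-emitting sphere, (1−a)S·πr² = σ·4πr²·T⁴ ⇒ S = 4σT⁴/(1−a).
S = 4·5.67×10⁻⁸·(651)⁴/0.902 = 45160 W/m².
Flux falls as S = L/(4πd²), so d = √(L/(4πS)) = √(1.21×10²⁷/(4π·45160)).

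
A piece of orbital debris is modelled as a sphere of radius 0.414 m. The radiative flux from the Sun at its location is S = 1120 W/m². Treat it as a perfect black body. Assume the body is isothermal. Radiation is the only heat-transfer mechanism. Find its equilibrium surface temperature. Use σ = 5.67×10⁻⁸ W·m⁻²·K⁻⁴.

At equilibrium, absorbed power = emitted power.
Absorbing cross-section = πr² = 0.5385 m²; emitting surface = 4πr² = 2.154 m² (ratio 4).
S·A_cross = εσ·A_surf·T⁴  ⇒  T⁴ = S/(4σ).
T⁴ = 1.00·1120/(4·5.67×10⁻⁸) = 4.938×10⁹ K⁴.
T = (4.938×10⁹)^(1/4).

T ≈ 265 K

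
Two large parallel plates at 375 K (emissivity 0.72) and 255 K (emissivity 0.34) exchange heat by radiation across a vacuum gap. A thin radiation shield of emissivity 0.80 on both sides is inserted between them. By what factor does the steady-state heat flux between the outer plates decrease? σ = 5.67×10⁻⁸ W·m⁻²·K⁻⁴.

factor ≈ 1.45

Without shield: q₀ = σΔ(T⁴)/(1/ε₁+1/ε₂−1) with denominator 3.330.
With shield the two gaps are in series; the resistances add: (1/ε₁+1/ε_s−1)+(1/ε_s+1/ε₂−1) = 1.639+3.191 = 4.830.
Heat-flux ratio q₀/q = 4.830/3.330.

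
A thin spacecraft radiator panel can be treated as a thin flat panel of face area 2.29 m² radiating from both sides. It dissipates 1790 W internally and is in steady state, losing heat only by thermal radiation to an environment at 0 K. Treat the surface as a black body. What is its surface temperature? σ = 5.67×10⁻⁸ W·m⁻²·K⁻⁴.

T ≈ 288 K

Steady state: internal power = radiated power, P = εσA T⁴.
Radiating area A = 2·2.29 = 4.580 m².
T⁴ = P/(εσA) = 1790/(1.0·5.67×10⁻⁸·4.580) = 6.893×10⁹ K⁴.
T = (6.893×10⁹)^(1/4).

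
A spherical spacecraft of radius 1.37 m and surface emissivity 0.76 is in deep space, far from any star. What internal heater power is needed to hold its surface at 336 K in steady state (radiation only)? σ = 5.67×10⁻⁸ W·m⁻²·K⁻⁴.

P ≈ 13000 W

P = εσ·4πr²·T⁴.
4πr² = 23.59 m²; T⁴ = 1.275×10¹⁰ K⁴.
P = 0.76·5.67×10⁻⁸·23.59·1.275×10¹⁰.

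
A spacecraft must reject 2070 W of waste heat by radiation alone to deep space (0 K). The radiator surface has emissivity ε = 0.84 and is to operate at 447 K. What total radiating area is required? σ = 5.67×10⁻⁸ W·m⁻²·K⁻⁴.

A ≈ 1.09 m²

P = εσA T⁴ ⇒ A = P/(εσT⁴).
T⁴ = 3.992×10¹⁰ K⁴.
A = 2070/(0.84 × 5.67×10⁻⁸ × 3.992×10¹⁰).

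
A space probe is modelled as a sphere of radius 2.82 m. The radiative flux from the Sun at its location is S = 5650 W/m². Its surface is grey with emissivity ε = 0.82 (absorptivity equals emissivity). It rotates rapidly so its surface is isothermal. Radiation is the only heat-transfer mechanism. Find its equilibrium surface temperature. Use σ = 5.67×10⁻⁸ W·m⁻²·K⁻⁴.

T ≈ 397 K

At equilibrium, absorbed power = emitted power.
Absorbing cross-section = πr² = 24.98 m²; emitting surface = 4πr² = 99.93 m² (ratio 4).
εS·A_cross = εσ·A_surf·T⁴  ⇒  T⁴ = S/(4σ)   (ε cancels).
T⁴ = 5650/(4·5.67×10⁻⁸) = 2.491×10¹⁰ K⁴.
T = (2.491×10¹⁰)^(1/4).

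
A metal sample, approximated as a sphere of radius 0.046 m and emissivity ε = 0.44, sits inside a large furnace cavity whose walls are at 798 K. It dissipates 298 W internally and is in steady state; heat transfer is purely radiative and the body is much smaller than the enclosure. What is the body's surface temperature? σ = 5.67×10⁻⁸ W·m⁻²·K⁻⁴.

T ≈ 962 K

For a small grey body in a large enclosure, net radiated power = εσA(T⁴ − T_w⁴).
Steady state: P = εσA(T⁴ − T_w⁴) with A = 4πr² = 0.02659 m².
T⁴ = P/(εσA) + T_w⁴ = 298/(0.44·5.67×10⁻⁸·0.02659) + (798)⁴
    = 4.492×10¹¹ + 4.055×10¹¹ = 8.547×10¹¹ K⁴.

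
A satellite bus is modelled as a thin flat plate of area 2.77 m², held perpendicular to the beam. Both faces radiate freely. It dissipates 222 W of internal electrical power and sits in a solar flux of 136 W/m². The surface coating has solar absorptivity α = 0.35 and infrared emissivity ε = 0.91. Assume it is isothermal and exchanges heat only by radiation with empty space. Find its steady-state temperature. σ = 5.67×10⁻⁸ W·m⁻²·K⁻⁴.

At steady state, absorbed solar power + internal power = radiated power.
Absorbed: α·S·A_cross = 0.35·136·2.770 = 131.9 W (cross-section A).
Total input = 131.9 + 222 = 353.9 W.
Radiated: εσ·A_surf·T⁴ with A_surf = 2A = 5.540 m².
T⁴ = 353.9/(0.91·5.67×10⁻⁸·5.540) = 1.238×10⁹ K⁴.

T ≈ 188 K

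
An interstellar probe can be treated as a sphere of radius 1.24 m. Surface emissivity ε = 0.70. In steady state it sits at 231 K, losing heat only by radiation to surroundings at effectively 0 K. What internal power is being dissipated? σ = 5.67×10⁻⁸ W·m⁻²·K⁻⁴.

Steady state: P = εσA T⁴.
A = 4πr² = 19.32 m²; T⁴ = (231)⁴ = 2.847×10⁹ K⁴.
P = 0.70 × 5.67×10⁻⁸ × 19.32 × 2.847×10⁹.

P ≈ 2180 W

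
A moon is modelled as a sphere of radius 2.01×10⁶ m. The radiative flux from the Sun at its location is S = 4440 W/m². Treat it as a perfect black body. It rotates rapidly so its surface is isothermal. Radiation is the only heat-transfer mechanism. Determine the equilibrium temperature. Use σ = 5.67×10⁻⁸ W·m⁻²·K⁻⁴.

At equilibrium, absorbed power = emitted power.
Absorbing cross-section = πr² = 1.269×10¹³ m²; emitting surface = 4πr² = 5.077×10¹³ m² (ratio 4).
S·A_cross = εσ·A_surf·T⁴  ⇒  T⁴ = S/(4σ).
T⁴ = 1.00·4440/(4·5.67×10⁻⁸) = 1.958×10¹⁰ K⁴.
T = (1.958×10¹⁰)^(1/4).

T ≈ 374 K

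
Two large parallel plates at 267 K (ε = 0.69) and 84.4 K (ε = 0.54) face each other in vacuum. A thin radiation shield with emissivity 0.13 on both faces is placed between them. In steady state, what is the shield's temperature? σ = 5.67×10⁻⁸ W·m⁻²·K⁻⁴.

In steady state the net flux on the hot side equals that on the cold side.
σ(T₁⁴−T_s⁴)/D₁ = σ(T_s⁴−T₂⁴)/D₂, with D₁ = 1/ε₁+1/ε_s−1 = 8.142, D₂ = 1/ε_s+1/ε₂−1 = 8.544.
Solve for T_s⁴: T_s⁴ = (D₂·T₁⁴ + D₁·T₂⁴)/(D₁+D₂) = 2.627×10⁹ K⁴.

T_s ≈ 226 K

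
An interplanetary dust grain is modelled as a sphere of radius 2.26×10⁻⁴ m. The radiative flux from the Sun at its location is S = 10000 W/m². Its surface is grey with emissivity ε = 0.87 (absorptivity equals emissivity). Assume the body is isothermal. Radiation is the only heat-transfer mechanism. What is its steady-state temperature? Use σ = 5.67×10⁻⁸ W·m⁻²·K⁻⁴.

T ≈ 458 K

At equilibrium, absorbed power = emitted power.
Absorbing cross-section = πr² = 1.605×10⁻⁷ m²; emitting surface = 4πr² = 6.418×10⁻⁷ m² (ratio 4).
εS·A_cross = εσ·A_surf·T⁴  ⇒  T⁴ = S/(4σ)   (ε cancels).
T⁴ = 10000/(4·5.67×10⁻⁸) = 4.409×10¹⁰ K⁴.
T = (4.409×10¹⁰)^(1/4).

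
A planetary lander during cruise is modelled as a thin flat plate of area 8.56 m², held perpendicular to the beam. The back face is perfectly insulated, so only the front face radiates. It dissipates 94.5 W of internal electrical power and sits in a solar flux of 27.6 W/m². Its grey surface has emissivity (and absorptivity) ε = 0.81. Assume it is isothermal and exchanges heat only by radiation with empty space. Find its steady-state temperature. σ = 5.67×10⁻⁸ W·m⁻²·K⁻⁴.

At steady state, absorbed solar power + internal power = radiated power.
Absorbed: α·S·A_cross = 0.81·27.6·8.560 = 191.4 W (cross-section A).
Total input = 191.4 + 94.5 = 285.9 W.
Radiated: εσ·A_surf·T⁴ with A_surf = A = 8.560 m².
T⁴ = 285.9/(0.81·5.67×10⁻⁸·8.560) = 7.271×10⁸ K⁴.

T ≈ 164 K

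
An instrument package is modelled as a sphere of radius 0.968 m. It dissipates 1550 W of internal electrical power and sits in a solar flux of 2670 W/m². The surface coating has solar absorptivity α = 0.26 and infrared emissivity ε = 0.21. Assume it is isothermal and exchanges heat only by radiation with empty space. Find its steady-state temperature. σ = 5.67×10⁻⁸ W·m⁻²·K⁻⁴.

At steady state, absorbed solar power + internal power = radiated power.
Absorbed: α·S·A_cross = 0.26·2670·2.944 = 2044 W (cross-section πr²).
Total input = 2044 + 1550 = 3594 W.
Radiated: εσ·A_surf·T⁴ with A_surf = 4πr² = 11.77 m².
T⁴ = 3594/(0.21·5.67×10⁻⁸·11.77) = 2.563×10¹⁰ K⁴.

T ≈ 400 K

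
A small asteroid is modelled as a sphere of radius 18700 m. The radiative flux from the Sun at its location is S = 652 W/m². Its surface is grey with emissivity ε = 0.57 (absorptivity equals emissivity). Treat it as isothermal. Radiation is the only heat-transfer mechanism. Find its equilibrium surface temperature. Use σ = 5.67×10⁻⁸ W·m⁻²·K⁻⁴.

At equilibrium, absorbed power = emitted power.
Absorbing cross-section = πr² = 1.099×10⁹ m²; emitting surface = 4πr² = 4.394×10⁹ m² (ratio 4).
εS·A_cross = εσ·A_surf·T⁴  ⇒  T⁴ = S/(4σ)   (ε cancels).
T⁴ = 652/(4·5.67×10⁻⁸) = 2.875×10⁹ K⁴.
T = (2.875×10⁹)^(1/4).

T ≈ 232 K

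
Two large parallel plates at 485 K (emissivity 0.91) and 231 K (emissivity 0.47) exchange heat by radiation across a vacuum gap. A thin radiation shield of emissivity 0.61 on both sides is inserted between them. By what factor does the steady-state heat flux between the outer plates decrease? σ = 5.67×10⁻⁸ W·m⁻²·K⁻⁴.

factor ≈ 2.02

Without shield: q₀ = σΔ(T⁴)/(1/ε₁+1/ε₂−1) with denominator 2.227.
With shield the two gaps are in series; the resistances add: (1/ε₁+1/ε_s−1)+(1/ε_s+1/ε₂−1) = 1.738+2.767 = 4.505.
Heat-flux ratio q₀/q = 4.505/2.227.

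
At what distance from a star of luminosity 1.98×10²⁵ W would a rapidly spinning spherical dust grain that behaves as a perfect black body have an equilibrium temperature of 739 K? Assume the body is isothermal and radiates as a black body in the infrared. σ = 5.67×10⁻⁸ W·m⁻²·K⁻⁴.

For an isothermal black-emitting sphere, (1−a)S·πr² = σ·4πr²·T⁴ ⇒ S = 4σT⁴/(1−a).
S = 4·5.67×10⁻⁸·(739)⁴/1.00 = 67640 W/m².
Flux falls as S = L/(4πd²), so d = √(L/(4πS)) = √(1.98×10²⁵/(4π·67640)).

d ≈ 4.83×10⁹ m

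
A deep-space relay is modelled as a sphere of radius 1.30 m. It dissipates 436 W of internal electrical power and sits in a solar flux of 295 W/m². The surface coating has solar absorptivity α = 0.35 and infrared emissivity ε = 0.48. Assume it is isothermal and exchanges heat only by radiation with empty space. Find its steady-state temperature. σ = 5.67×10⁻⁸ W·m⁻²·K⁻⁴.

At steady state, absorbed solar power + internal power = radiated power.
Absorbed: α·S·A_cross = 0.35·295·5.309 = 548.2 W (cross-section πr²).
Total input = 548.2 + 436 = 984.2 W.
Radiated: εσ·A_surf·T⁴ with A_surf = 4πr² = 21.24 m².
T⁴ = 984.2/(0.48·5.67×10⁻⁸·21.24) = 1.703×10⁹ K⁴.

T ≈ 203 K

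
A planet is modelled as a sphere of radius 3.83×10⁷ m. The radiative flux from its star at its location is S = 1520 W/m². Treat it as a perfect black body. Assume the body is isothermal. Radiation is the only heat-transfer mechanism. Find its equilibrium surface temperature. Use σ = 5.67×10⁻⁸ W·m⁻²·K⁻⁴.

T ≈ 286 K

At equilibrium, absorbed power = emitted power.
Absorbing cross-section = πr² = 4.608×10¹⁵ m²; emitting surface = 4πr² = 1.843×10¹⁶ m² (ratio 4).
S·A_cross = εσ·A_surf·T⁴  ⇒  T⁴ = S/(4σ).
T⁴ = 1.00·1520/(4·5.67×10⁻⁸) = 6.702×10⁹ K⁴.
T = (6.702×10⁹)^(1/4).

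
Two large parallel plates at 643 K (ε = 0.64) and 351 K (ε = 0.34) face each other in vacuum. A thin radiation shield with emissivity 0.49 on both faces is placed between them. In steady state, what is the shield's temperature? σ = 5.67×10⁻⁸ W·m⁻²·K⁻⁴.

T_s ≈ 575 K

In steady state the net flux on the hot side equals that on the cold side.
σ(T₁⁴−T_s⁴)/D₁ = σ(T_s⁴−T₂⁴)/D₂, with D₁ = 1/ε₁+1/ε_s−1 = 2.603, D₂ = 1/ε_s+1/ε₂−1 = 3.982.
Solve for T_s⁴: T_s⁴ = (D₂·T₁⁴ + D₁·T₂⁴)/(D₁+D₂) = 1.094×10¹¹ K⁴.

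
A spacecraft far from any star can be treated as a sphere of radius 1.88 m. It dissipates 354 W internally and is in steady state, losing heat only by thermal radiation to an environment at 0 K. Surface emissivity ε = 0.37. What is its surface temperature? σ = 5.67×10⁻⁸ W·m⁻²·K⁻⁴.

T ≈ 140 K

Steady state: internal power = radiated power, P = εσA T⁴.
Radiating area A = 4πr² = 44.41 m².
T⁴ = P/(εσA) = 354/(0.37·5.67×10⁻⁸·44.41) = 3.799×10⁸ K⁴.
T = (3.799×10⁸)^(1/4).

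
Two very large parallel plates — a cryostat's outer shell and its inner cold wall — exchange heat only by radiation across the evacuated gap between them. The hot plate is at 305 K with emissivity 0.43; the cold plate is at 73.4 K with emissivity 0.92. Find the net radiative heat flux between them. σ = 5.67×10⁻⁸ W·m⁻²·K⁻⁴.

For two infinite grey parallel plates, q = σ(T₁⁴ − T₂⁴)/(1/ε₁ + 1/ε₂ − 1).
T₁⁴ − T₂⁴ = 8.654×10⁹ − 2.903×10⁷ = 8.625×10⁹ K⁴.
1/ε₁ + 1/ε₂ − 1 = 2.326 + 1.087 − 1 = 2.413.
q = 5.67×10⁻⁸ × 8.625×10⁹ / 2.413.

q ≈ 203 W/m²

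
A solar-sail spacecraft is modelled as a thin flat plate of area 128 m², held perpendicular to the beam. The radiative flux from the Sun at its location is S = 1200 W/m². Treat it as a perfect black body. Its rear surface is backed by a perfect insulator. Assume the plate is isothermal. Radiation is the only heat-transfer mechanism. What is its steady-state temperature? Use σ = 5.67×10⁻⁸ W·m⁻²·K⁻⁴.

At equilibrium, absorbed power = emitted power.
Absorbing cross-section = A = 128.0 m²; emitting surface = A = 128.0 m² (ratio 1).
S·A_cross = εσ·A_surf·T⁴  ⇒  T⁴ = S/(1σ).
T⁴ = 1.00·1200/(1·5.67×10⁻⁸) = 2.116×10¹⁰ K⁴.
T = (2.116×10¹⁰)^(1/4).

T ≈ 381 K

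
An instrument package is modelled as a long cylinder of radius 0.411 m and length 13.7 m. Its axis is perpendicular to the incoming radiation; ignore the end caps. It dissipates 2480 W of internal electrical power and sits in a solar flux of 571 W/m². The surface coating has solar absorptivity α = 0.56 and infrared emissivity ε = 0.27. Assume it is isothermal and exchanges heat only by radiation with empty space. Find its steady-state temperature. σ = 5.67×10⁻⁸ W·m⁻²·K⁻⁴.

At steady state, absorbed solar power + internal power = radiated power.
Absorbed: α·S·A_cross = 0.56·571·11.26 = 3601 W (cross-section 2rL).
Total input = 3601 + 2480 = 6081 W.
Radiated: εσ·A_surf·T⁴ with A_surf = 2πrL = 35.38 m².
T⁴ = 6081/(0.27·5.67×10⁻⁸·35.38) = 1.123×10¹⁰ K⁴.

T ≈ 326 K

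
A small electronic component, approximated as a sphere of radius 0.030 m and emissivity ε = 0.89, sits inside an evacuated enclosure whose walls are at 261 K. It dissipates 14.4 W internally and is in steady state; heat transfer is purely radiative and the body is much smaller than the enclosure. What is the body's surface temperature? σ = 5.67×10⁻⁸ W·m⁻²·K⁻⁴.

For a small grey body in a large enclosure, net radiated power = εσA(T⁴ − T_w⁴).
Steady state: P = εσA(T⁴ − T_w⁴) with A = 4πr² = 0.01131 m².
T⁴ = P/(εσA) + T_w⁴ = 14.4/(0.89·5.67×10⁻⁸·0.01131) + (261)⁴
    = 2.523×10¹⁰ + 4.640×10⁹ = 2.987×10¹⁰ K⁴.

T ≈ 416 K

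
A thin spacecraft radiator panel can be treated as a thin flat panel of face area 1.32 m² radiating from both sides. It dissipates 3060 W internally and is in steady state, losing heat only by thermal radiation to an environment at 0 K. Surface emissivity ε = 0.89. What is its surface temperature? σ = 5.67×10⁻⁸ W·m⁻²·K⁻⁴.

Steady state: internal power = radiated power, P = εσA T⁴.
Radiating area A = 2·1.32 = 2.640 m².
T⁴ = P/(εσA) = 3060/(0.89·5.67×10⁻⁸·2.640) = 2.297×10¹⁰ K⁴.
T = (2.297×10¹⁰)^(1/4).

T ≈ 389 K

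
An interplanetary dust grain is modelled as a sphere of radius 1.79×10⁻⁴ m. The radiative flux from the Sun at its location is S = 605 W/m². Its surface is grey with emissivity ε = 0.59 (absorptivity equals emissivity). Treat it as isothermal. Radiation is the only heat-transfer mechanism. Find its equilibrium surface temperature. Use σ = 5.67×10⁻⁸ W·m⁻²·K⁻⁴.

T ≈ 227 K

At equilibrium, absorbed power = emitted power.
Absorbing cross-section = πr² = 1.007×10⁻⁷ m²; emitting surface = 4πr² = 4.026×10⁻⁷ m² (ratio 4).
εS·A_cross = εσ·A_surf·T⁴  ⇒  T⁴ = S/(4σ)   (ε cancels).
T⁴ = 605/(4·5.67×10⁻⁸) = 2.668×10⁹ K⁴.
T = (2.668×10⁹)^(1/4).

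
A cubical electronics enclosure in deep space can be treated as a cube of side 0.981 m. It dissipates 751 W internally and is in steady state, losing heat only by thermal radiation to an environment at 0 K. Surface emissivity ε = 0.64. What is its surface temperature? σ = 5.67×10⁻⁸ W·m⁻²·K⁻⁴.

T ≈ 245 K

Steady state: internal power = radiated power, P = εσA T⁴.
Radiating area A = 6L² = 5.774 m².
T⁴ = P/(εσA) = 751/(0.64·5.67×10⁻⁸·5.774) = 3.584×10⁹ K⁴.
T = (3.584×10⁹)^(1/4).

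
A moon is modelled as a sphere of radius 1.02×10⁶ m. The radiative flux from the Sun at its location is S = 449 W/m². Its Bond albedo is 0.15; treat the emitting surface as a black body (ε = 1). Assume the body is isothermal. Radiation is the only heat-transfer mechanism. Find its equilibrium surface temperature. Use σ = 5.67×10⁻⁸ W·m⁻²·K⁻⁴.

At equilibrium, absorbed power = emitted power.
Absorbing cross-section = πr² = 3.269×10¹² m²; emitting surface = 4πr² = 1.307×10¹³ m² (ratio 4).
(1−a)S·A_cross = εσ·A_surf·T⁴  ⇒  T⁴ = (1−a)S/(4σ).
T⁴ = 0.850·449/(4·5.67×10⁻⁸) = 1.683×10⁹ K⁴.
T = (1.683×10⁹)^(1/4).

T ≈ 203 K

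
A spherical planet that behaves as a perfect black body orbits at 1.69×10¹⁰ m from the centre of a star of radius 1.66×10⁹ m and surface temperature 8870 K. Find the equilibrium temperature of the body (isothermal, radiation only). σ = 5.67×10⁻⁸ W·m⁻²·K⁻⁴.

T ≈ 1970 K

The star's surface emits σT_*⁴; at distance d the flux is S = σT_*⁴(R_*/d)².
S = 5.67×10⁻⁸·(8870)⁴·(1.66×10⁹/1.69×10¹⁰)² = 3.386×10⁶ W/m².
For an isothermal sphere T⁴ = (1−a)S/(4σ) = 1.493×10¹³ K⁴.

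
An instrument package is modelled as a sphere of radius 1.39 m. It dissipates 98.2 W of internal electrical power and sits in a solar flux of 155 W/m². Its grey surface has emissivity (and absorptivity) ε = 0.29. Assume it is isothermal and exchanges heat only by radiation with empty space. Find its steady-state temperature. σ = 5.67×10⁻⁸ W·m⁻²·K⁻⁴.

At steady state, absorbed solar power + internal power = radiated power.
Absorbed: α·S·A_cross = 0.29·155·6.070 = 272.8 W (cross-section πr²).
Total input = 272.8 + 98.2 = 371.0 W.
Radiated: εσ·A_surf·T⁴ with A_surf = 4πr² = 24.28 m².
T⁴ = 371.0/(0.29·5.67×10⁻⁸·24.28) = 9.294×10⁸ K⁴.

T ≈ 175 K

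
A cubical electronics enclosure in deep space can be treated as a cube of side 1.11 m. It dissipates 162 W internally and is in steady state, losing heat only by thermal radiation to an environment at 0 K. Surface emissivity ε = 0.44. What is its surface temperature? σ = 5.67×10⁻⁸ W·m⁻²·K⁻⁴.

T ≈ 172 K

Steady state: internal power = radiated power, P = εσA T⁴.
Radiating area A = 6L² = 7.393 m².
T⁴ = P/(εσA) = 162/(0.44·5.67×10⁻⁸·7.393) = 8.784×10⁸ K⁴.
T = (8.784×10⁸)^(1/4).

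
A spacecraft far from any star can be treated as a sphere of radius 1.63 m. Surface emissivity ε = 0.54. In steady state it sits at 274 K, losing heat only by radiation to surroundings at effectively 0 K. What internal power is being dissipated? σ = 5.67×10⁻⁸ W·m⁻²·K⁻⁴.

Steady state: P = εσA T⁴.
A = 4πr² = 33.39 m²; T⁴ = (274)⁴ = 5.636×10⁹ K⁴.
P = 0.54 × 5.67×10⁻⁸ × 33.39 × 5.636×10⁹.

P ≈ 5760 W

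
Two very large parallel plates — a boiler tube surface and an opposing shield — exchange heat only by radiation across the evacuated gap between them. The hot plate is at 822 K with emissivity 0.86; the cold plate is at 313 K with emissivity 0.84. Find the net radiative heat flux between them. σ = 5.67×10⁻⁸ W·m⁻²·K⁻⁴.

For two infinite grey parallel plates, q = σ(T₁⁴ − T₂⁴)/(1/ε₁ + 1/ε₂ − 1).
T₁⁴ − T₂⁴ = 4.565×10¹¹ − 9.598×10⁹ = 4.470×10¹¹ K⁴.
1/ε₁ + 1/ε₂ − 1 = 1.163 + 1.190 − 1 = 1.353.
q = 5.67×10⁻⁸ × 4.470×10¹¹ / 1.353.

q ≈ 18700 W/m²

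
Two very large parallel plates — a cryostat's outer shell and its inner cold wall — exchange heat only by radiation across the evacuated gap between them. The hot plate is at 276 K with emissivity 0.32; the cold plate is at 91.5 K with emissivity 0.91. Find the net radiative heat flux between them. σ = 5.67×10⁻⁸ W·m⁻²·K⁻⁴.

q ≈ 101 W/m²

For two infinite grey parallel plates, q = σ(T₁⁴ − T₂⁴)/(1/ε₁ + 1/ε₂ − 1).
T₁⁴ − T₂⁴ = 5.803×10⁹ − 7.009×10⁷ = 5.733×10⁹ K⁴.
1/ε₁ + 1/ε₂ − 1 = 3.125 + 1.099 − 1 = 3.224.
q = 5.67×10⁻⁸ × 5.733×10⁹ / 3.224.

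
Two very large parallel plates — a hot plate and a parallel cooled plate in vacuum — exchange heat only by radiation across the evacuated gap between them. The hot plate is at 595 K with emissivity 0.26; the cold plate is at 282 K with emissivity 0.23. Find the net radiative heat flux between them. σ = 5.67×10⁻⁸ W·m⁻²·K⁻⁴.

q ≈ 938 W/m²

For two infinite grey parallel plates, q = σ(T₁⁴ − T₂⁴)/(1/ε₁ + 1/ε₂ − 1).
T₁⁴ − T₂⁴ = 1.253×10¹¹ − 6.324×10⁹ = 1.190×10¹¹ K⁴.
1/ε₁ + 1/ε₂ − 1 = 3.846 + 4.348 − 1 = 7.194.
q = 5.67×10⁻⁸ × 1.190×10¹¹ / 7.194.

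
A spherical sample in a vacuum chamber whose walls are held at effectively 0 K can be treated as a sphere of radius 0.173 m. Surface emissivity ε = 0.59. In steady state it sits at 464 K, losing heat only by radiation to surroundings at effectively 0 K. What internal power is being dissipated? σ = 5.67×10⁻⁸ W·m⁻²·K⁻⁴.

P ≈ 583 W

Steady state: P = εσA T⁴.
A = 4πr² = 0.3761 m²; T⁴ = (464)⁴ = 4.635×10¹⁰ K⁴.
P = 0.59 × 5.67×10⁻⁸ × 0.3761 × 4.635×10¹⁰.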